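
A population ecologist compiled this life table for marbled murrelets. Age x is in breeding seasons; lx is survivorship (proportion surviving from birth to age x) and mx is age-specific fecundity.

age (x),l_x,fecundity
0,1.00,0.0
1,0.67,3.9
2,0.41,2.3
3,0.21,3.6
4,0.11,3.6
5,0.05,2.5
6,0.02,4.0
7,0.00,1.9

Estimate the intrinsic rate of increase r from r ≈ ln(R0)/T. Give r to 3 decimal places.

0.827

R0 = Σ lx·mx = 0 + 2.613 + 0.943 + 0.756 + 0.396 + 0.125 + 0.08 + 0 = 4.913
Σ x·lx·mx = 9.456; T = 9.456/4.913 = 1.92469…
r ≈ ln(R0)/T = ln(4.913)/1.92469… = 0.82709… → 0.827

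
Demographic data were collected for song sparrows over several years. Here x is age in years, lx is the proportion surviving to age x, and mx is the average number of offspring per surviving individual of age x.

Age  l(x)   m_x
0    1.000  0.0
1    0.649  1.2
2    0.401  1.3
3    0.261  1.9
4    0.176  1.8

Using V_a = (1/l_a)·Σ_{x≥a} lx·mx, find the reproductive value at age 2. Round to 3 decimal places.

3.327

lx·mx for x ≥ 2: 0.5213, 0.4959, 0.3168 → sum = 1.334
V_2 = 1.334 / l_2 = 1.334 / 0.401 = 3.326683… → 3.327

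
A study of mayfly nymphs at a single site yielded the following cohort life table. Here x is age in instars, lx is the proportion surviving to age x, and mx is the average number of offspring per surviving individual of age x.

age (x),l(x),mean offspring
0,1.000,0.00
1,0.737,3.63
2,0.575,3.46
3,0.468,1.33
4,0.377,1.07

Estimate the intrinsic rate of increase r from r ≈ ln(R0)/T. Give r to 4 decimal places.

0.9763

R0 = Σ lx·mx = 0 + 2.67531 + 1.9895 + 0.62244 + 0.40339 = 5.69064
Σ x·lx·mx = 10.13519; T = 10.13519/5.69064 = 1.78103…
r ≈ ln(R0)/T = ln(5.69064)/1.78103… = 0.976303… → 0.9763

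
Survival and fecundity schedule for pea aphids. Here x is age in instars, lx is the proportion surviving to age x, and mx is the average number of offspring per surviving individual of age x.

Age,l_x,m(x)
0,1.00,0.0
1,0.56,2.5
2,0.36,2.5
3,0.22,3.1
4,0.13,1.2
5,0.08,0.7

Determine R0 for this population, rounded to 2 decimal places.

3.19

lx·mx by age: 0, 1.4, 0.9, 0.682, 0.156, 0.056
R0 = Σ lx·mx = 3.194 → 3.19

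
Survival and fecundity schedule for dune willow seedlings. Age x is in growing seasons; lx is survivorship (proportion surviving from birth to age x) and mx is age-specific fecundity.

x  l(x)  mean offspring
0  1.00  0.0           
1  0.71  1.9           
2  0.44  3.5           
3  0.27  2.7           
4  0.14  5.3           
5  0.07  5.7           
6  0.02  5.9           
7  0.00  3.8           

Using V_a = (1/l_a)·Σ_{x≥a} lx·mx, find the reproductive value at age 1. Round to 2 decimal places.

lx·mx for x ≥ 1: 1.349, 1.54, 0.729, 0.742, 0.399, 0.118, 0 → sum = 4.877
V_1 = 4.877 / l_1 = 4.877 / 0.71 = 6.869014… → 6.87

6.87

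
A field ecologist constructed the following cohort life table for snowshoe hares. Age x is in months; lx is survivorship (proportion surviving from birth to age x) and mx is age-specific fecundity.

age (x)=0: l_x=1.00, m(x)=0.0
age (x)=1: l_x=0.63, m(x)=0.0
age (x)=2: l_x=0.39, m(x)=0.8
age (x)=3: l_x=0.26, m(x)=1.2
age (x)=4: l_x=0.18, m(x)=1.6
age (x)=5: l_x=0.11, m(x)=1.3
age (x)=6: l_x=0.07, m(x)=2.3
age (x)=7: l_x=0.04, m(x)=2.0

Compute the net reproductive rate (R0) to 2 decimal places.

lx·mx by age: 0, 0, 0.312, 0.312, 0.288, 0.143, 0.161, 0.08
R0 = Σ lx·mx = 1.296 → 1.30

1.30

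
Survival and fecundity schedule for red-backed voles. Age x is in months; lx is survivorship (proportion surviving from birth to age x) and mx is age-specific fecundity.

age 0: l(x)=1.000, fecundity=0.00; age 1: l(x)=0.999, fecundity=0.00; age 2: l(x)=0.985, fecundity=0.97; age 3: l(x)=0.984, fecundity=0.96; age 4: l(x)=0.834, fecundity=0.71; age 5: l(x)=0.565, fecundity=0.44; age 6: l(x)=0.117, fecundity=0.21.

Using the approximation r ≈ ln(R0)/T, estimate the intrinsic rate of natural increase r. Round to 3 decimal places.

0.331

R0 = Σ lx·mx = 0 + 0 + 0.95545 + 0.94464 + 0.59214 + 0.2486 + 0.02457 = 2.7654
Σ x·lx·mx = 8.5038; T = 8.5038/2.7654 = 3.07507…
r ≈ ln(R0)/T = ln(2.7654)/3.07507… = 0.33078… → 0.331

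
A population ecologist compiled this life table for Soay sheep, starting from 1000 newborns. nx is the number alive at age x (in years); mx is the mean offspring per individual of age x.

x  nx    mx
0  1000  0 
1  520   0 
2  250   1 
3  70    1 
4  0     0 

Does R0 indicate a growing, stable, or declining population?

declining

lx = nx/n0 = nx/1000: 1, 0.52, 0.25, 0.07, 0
R0 = Σ lx·mx = 0 + 0 + 0.25 + 0.07 + 0 = 0.32
R0 < 1, so the population is declining.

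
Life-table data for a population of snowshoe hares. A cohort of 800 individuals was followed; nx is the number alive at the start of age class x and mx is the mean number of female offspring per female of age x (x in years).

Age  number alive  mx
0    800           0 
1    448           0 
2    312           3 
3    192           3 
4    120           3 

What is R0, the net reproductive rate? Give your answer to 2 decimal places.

lx = nx/n0 = nx/800: 1, 0.56, 0.39, 0.24, 0.15
lx·mx by age: 0, 0, 1.17, 0.72, 0.45
R0 = Σ lx·mx = 2.34 → 2.34

2.34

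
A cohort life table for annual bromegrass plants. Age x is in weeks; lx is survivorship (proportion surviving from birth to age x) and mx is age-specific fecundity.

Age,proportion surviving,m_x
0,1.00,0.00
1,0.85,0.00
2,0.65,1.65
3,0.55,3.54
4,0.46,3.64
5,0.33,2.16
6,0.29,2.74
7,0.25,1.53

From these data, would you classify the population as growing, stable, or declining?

R0 = Σ lx·mx = 0 + 0 + 1.0725 + 1.947 + 1.6744 + 0.7128 + 0.7946 + 0.3825 = 6.5838
R0 > 1, so the population is growing.

growing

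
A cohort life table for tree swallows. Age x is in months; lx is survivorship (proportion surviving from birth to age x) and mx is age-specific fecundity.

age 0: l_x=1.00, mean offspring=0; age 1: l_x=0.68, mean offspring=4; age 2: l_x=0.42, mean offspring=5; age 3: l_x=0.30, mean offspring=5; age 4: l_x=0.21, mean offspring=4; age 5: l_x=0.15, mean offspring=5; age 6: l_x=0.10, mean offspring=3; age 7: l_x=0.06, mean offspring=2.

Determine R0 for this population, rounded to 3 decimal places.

8.330

lx·mx by age: 0, 2.72, 2.1, 1.5, 0.84, 0.75, 0.3, 0.12
R0 = Σ lx·mx = 8.33 → 8.330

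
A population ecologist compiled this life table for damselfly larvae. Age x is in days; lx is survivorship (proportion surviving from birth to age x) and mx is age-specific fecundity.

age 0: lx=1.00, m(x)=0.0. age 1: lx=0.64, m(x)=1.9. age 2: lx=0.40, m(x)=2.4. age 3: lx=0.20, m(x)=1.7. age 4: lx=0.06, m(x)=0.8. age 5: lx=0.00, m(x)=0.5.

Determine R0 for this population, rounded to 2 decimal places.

2.56

lx·mx by age: 0, 1.216, 0.96, 0.34, 0.048, 0
R0 = Σ lx·mx = 2.564 → 2.56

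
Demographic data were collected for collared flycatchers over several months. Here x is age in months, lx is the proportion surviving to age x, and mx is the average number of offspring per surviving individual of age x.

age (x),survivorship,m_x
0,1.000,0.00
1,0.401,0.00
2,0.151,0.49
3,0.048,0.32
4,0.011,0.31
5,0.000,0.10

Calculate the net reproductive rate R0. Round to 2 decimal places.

lx·mx by age: 0, 0, 0.07399, 0.01536, 0.00341, 0
R0 = Σ lx·mx = 0.09276 → 0.09

0.09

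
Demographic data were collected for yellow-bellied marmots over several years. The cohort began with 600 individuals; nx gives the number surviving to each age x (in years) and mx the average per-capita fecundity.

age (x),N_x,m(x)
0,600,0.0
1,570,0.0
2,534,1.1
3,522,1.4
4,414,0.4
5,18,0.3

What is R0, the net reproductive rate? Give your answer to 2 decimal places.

lx = nx/n0 = nx/600: 1, 0.95, 0.89, 0.87, 0.69, 0.03
lx·mx by age: 0, 0, 0.979, 1.218, 0.276, 0.009
R0 = Σ lx·mx = 2.482 → 2.48

2.48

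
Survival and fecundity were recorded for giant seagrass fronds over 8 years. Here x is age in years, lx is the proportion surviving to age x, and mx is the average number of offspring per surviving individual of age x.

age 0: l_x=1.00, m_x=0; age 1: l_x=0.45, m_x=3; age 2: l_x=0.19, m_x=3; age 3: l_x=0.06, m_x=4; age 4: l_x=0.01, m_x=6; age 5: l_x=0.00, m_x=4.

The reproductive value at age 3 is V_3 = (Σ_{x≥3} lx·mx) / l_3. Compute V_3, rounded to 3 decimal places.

5.000

lx·mx for x ≥ 3: 0.24, 0.06, 0 → sum = 0.3
V_3 = 0.3 / l_3 = 0.3 / 0.06 = 5 → 5.000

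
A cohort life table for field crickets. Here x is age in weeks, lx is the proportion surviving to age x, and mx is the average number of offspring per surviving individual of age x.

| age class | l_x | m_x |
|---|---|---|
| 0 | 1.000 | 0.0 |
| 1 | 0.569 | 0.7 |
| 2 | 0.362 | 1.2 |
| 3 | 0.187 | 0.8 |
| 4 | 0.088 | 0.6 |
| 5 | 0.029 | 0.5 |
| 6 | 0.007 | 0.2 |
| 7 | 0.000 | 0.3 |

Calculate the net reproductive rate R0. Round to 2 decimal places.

1.05

lx·mx by age: 0, 0.3983, 0.4344, 0.1496, 0.0528, 0.0145, 0.0014, 0
R0 = Σ lx·mx = 1.051 → 1.05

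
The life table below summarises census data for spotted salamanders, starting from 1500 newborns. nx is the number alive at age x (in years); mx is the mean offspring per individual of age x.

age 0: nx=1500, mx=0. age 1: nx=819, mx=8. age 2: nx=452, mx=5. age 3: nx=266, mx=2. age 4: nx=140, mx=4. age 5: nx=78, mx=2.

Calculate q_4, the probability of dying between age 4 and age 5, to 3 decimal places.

lx = nx/n0 = nx/1500: 1, 0.546, 0.30133…, 0.17733…, 0.09333…, 0.052
q_4 = (l_4 − l_5) / l_4 = (0.093333… − 0.052) / 0.093333…
     = 0.041333… / 0.093333… = 0.442857… → 0.443

0.443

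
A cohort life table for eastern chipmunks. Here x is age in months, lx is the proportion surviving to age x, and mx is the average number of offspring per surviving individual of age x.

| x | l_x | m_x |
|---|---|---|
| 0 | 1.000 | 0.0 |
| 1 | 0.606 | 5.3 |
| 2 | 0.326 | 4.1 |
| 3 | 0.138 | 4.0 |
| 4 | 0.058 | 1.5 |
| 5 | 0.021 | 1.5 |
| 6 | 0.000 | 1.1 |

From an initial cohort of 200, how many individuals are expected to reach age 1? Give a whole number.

Expected survivors = N0 · l_1 = 200 × 0.606 = 121.2 → 121

121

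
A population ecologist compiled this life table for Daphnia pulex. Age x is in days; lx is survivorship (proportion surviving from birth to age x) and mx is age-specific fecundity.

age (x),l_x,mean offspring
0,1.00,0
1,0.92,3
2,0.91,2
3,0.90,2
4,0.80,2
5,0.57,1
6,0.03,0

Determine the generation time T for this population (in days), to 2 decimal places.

2.46

lx·mx: 0, 2.76, 1.82, 1.8, 1.6, 0.57, 0 → R0 = 8.55
x·lx·mx: 0, 2.76, 3.64, 5.4, 6.4, 2.85, 0 → Σ = 21.05
T = 21.05 / 8.55 = 2.461988… → 2.46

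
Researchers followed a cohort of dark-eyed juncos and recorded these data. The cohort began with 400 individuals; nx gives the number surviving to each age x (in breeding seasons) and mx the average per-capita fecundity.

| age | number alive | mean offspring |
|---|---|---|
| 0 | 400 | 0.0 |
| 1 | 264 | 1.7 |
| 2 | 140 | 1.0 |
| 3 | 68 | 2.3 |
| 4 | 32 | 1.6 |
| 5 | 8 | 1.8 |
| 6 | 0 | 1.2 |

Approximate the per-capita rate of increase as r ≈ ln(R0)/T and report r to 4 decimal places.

0.3884

lx = nx/n0 = nx/400: 1, 0.66, 0.35, 0.17, 0.08, 0.02, 0
R0 = Σ lx·mx = 0 + 1.122 + 0.35 + 0.391 + 0.128 + 0.036 + 0 = 2.027
Σ x·lx·mx = 3.687; T = 3.687/2.027 = 1.81894…
r ≈ ln(R0)/T = ln(2.027)/1.81894… = 0.388443… → 0.3884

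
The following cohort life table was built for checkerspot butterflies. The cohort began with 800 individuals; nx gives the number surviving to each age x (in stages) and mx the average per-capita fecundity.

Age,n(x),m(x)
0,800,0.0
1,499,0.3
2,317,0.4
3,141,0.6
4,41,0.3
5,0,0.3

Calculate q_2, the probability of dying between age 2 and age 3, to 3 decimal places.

0.555

lx = nx/n0 = nx/800: 1, 0.62375, 0.39625, 0.17625, 0.05125, 0
q_2 = (l_2 − l_3) / l_2 = (0.39625 − 0.17625) / 0.39625
     = 0.22 / 0.39625 = 0.555205… → 0.555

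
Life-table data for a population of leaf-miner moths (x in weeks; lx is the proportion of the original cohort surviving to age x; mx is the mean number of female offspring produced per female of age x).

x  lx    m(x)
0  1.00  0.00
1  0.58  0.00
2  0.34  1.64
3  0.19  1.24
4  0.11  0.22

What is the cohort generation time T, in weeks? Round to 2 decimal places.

2.35

lx·mx: 0, 0, 0.5576, 0.2356, 0.0242 → R0 = 0.8174
x·lx·mx: 0, 0, 1.1152, 0.7068, 0.0968 → Σ = 1.9188
T = 1.9188 / 0.8174 = 2.347443… → 2.35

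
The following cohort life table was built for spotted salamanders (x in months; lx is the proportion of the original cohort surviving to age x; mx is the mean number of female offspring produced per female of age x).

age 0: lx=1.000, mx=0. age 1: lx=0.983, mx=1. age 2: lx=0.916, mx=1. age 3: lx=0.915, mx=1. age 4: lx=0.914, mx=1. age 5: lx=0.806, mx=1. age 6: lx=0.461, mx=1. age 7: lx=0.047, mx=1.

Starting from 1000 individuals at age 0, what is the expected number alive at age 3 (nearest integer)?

915

Expected survivors = N0 · l_3 = 1000 × 0.915 = 915 → 915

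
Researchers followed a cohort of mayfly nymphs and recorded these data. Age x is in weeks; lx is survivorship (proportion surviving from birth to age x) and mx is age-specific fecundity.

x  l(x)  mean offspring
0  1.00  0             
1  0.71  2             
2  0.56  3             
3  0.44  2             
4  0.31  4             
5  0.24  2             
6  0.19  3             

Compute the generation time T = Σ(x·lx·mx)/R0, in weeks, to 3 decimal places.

lx·mx: 0, 1.42, 1.68, 0.88, 1.24, 0.48, 0.57 → R0 = 6.27
x·lx·mx: 0, 1.42, 3.36, 2.64, 4.96, 2.4, 3.42 → Σ = 18.2
T = 18.2 / 6.27 = 2.902711… → 2.903

2.903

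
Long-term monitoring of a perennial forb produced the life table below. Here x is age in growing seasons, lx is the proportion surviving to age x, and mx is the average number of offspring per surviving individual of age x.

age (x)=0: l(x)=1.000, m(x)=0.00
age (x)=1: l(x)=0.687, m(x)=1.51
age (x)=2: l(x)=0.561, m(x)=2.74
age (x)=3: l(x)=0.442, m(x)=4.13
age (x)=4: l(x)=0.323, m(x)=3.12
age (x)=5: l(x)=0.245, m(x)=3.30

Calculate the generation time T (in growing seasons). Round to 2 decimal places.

2.84

lx·mx: 0, 1.03737, 1.53714, 1.82546, 1.00776, 0.8085 → R0 = 6.21623
x·lx·mx: 0, 1.03737, 3.07428, 5.47638, 4.03104, 4.0425 → Σ = 17.66157
T = 17.66157 / 6.21623 = 2.841203… → 2.84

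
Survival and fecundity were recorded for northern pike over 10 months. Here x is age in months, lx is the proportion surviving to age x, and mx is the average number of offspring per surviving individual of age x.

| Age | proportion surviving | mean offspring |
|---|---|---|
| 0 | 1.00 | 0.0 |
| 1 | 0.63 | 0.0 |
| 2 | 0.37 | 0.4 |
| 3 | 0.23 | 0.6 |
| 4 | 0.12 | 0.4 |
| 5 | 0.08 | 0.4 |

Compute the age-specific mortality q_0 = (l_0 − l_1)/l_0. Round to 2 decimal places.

q_0 = (l_0 − l_1) / l_0 = (1 − 0.63) / 1
     = 0.37 / 1 = 0.37 → 0.37

0.37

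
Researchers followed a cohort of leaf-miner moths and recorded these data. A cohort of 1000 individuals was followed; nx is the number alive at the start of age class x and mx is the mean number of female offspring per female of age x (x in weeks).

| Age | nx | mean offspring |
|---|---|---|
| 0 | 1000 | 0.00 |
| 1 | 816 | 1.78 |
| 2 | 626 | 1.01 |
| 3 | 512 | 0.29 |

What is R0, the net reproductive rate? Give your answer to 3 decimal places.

2.233

lx = nx/n0 = nx/1000: 1, 0.816, 0.626, 0.512
lx·mx by age: 0, 1.45248, 0.63226, 0.14848
R0 = Σ lx·mx = 2.23322 → 2.233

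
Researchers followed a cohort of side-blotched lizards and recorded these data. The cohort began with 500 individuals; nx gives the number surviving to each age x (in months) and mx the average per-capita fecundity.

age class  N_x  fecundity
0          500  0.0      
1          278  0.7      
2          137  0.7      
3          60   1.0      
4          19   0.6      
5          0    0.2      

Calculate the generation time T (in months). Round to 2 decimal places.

lx = nx/n0 = nx/500: 1, 0.556, 0.274, 0.12, 0.038, 0
lx·mx: 0, 0.3892, 0.1918, 0.12, 0.0228, 0 → R0 = 0.7238
x·lx·mx: 0, 0.3892, 0.3836, 0.36, 0.0912, 0 → Σ = 1.224
T = 1.224 / 0.7238 = 1.691075… → 1.69

1.69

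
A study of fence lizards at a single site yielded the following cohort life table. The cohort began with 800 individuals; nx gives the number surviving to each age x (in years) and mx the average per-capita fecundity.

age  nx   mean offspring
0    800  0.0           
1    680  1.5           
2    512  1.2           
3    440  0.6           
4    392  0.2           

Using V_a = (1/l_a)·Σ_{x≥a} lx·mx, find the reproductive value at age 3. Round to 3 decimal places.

lx = nx/n0 = nx/800: 1, 0.85, 0.64, 0.55, 0.49
lx·mx for x ≥ 3: 0.33, 0.098 → sum = 0.428
V_3 = 0.428 / l_3 = 0.428 / 0.55 = 0.778182… → 0.778

0.778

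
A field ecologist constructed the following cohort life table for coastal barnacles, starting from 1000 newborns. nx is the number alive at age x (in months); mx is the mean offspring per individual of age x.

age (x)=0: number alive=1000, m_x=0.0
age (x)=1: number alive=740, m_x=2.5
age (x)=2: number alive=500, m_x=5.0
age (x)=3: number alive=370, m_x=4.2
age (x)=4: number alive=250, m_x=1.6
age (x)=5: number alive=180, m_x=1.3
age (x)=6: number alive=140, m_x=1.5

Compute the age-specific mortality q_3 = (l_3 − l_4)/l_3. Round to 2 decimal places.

lx = nx/n0 = nx/1000: 1, 0.74, 0.5, 0.37, 0.25, 0.18, 0.14
q_3 = (l_3 − l_4) / l_3 = (0.37 − 0.25) / 0.37
     = 0.12 / 0.37 = 0.324324… → 0.32

0.32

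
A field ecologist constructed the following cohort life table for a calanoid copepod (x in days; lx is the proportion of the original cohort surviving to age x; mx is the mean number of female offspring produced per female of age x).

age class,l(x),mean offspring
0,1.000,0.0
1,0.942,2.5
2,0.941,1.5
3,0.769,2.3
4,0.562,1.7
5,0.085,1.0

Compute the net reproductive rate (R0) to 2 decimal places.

6.58

lx·mx by age: 0, 2.355, 1.4115, 1.7687, 0.9554, 0.085
R0 = Σ lx·mx = 6.5756 → 6.58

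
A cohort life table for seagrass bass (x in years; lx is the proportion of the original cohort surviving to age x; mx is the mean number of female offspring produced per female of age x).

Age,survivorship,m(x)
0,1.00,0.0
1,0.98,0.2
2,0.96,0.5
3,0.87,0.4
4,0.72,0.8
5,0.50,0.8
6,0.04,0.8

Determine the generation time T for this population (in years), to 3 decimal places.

lx·mx: 0, 0.196, 0.48, 0.348, 0.576, 0.4, 0.032 → R0 = 2.032
x·lx·mx: 0, 0.196, 0.96, 1.044, 2.304, 2, 0.192 → Σ = 6.696
T = 6.696 / 2.032 = 3.295276… → 3.295

3.295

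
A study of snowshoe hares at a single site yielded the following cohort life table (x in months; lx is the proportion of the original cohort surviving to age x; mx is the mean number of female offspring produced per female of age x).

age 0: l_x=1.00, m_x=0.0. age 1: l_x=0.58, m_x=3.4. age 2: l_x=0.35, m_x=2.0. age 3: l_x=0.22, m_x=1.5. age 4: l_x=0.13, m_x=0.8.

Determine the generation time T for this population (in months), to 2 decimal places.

lx·mx: 0, 1.972, 0.7, 0.33, 0.104 → R0 = 3.106
x·lx·mx: 0, 1.972, 1.4, 0.99, 0.416 → Σ = 4.778
T = 4.778 / 3.106 = 1.538313… → 1.54

1.54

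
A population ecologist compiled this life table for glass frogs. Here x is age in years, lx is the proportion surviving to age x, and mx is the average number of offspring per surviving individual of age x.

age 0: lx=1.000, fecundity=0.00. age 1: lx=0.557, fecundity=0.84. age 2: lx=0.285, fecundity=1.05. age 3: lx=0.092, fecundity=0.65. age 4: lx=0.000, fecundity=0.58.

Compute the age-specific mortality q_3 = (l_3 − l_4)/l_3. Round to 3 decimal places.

1.000

q_3 = (l_3 − l_4) / l_3 = (0.092 − 0) / 0.092
     = 0.092 / 0.092 = 1 → 1.000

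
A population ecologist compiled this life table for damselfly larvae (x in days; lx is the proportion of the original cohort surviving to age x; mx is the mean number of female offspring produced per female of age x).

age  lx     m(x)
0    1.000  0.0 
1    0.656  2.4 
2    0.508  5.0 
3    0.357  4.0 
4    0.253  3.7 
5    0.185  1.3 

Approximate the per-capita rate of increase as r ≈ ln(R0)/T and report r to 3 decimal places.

0.806

R0 = Σ lx·mx = 0 + 1.5744 + 2.54 + 1.428 + 0.9361 + 0.2405 = 6.719
Σ x·lx·mx = 15.8853; T = 15.8853/6.719 = 2.36424…
r ≈ ln(R0)/T = ln(6.719)/2.36424… = 0.80573… → 0.806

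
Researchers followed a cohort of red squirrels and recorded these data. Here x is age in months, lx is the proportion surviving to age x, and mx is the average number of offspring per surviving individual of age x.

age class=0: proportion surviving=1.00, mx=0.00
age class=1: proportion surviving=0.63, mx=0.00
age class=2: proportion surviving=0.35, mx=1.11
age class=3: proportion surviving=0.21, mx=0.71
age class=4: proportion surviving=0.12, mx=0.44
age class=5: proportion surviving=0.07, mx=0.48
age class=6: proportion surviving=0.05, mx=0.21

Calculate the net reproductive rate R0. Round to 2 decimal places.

0.63

lx·mx by age: 0, 0, 0.3885, 0.1491, 0.0528, 0.0336, 0.0105
R0 = Σ lx·mx = 0.6345 → 0.63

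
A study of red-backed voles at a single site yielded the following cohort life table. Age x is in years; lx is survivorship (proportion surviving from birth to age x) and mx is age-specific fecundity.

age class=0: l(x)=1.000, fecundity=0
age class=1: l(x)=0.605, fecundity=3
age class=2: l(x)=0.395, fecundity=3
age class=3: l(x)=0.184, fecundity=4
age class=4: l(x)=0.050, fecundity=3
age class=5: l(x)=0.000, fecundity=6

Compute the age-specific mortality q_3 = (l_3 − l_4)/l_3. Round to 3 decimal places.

q_3 = (l_3 − l_4) / l_3 = (0.184 − 0.05) / 0.184
     = 0.134 / 0.184 = 0.728261… → 0.728

0.728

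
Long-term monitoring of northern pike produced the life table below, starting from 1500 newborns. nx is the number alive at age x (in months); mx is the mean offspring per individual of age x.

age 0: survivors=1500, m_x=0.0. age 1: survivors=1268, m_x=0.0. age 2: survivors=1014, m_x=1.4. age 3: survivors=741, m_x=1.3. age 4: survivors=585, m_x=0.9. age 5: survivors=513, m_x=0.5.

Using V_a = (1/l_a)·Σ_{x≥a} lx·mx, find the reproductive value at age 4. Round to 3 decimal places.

1.338

lx = nx/n0 = nx/1500: 1, 0.84533…, 0.676, 0.494, 0.39, 0.342
lx·mx for x ≥ 4: 0.351, 0.171 → sum = 0.522
V_4 = 0.522 / l_4 = 0.522 / 0.39 = 1.338462… → 1.338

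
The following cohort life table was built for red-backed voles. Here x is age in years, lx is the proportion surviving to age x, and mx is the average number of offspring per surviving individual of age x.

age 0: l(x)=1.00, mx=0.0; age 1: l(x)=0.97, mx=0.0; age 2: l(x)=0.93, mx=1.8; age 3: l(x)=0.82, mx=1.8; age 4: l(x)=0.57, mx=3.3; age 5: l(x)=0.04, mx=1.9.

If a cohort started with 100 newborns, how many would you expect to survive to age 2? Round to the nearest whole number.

Expected survivors = N0 · l_2 = 100 × 0.93 = 93 → 93

93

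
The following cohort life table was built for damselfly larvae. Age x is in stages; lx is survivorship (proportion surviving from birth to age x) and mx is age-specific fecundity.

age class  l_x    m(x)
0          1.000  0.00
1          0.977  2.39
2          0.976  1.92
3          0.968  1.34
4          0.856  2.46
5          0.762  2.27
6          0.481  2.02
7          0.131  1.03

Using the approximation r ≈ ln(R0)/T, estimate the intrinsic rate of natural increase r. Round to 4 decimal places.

0.7249

R0 = Σ lx·mx = 0 + 2.33503 + 1.87392 + 1.29712 + 2.10576 + 1.72974 + 0.97162 + 0.13493 = 10.44812
Σ x·lx·mx = 33.8202; T = 33.8202/10.44812 = 3.23697…
r ≈ ln(R0)/T = ln(10.44812)/3.23697… = 0.724883… → 0.7249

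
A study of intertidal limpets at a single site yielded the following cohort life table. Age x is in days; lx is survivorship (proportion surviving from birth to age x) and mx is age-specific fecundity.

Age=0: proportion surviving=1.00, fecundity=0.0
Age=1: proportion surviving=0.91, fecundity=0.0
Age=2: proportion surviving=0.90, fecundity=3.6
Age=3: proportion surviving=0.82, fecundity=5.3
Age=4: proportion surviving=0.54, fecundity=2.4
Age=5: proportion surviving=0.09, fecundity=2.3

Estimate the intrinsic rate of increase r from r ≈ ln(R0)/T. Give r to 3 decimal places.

0.779

R0 = Σ lx·mx = 0 + 0 + 3.24 + 4.346 + 1.296 + 0.207 = 9.089
Σ x·lx·mx = 25.737; T = 25.737/9.089 = 2.83166…
r ≈ ln(R0)/T = ln(9.089)/2.83166… = 0.77942… → 0.779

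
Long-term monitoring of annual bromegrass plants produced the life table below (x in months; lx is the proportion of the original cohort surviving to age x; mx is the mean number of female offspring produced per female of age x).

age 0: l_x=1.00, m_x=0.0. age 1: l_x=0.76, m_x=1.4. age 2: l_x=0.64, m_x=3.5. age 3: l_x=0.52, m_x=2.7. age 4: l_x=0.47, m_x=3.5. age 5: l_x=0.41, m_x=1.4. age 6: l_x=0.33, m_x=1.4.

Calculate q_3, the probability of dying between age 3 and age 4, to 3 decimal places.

q_3 = (l_3 − l_4) / l_3 = (0.52 − 0.47) / 0.52
     = 0.05 / 0.52 = 0.096154… → 0.096

0.096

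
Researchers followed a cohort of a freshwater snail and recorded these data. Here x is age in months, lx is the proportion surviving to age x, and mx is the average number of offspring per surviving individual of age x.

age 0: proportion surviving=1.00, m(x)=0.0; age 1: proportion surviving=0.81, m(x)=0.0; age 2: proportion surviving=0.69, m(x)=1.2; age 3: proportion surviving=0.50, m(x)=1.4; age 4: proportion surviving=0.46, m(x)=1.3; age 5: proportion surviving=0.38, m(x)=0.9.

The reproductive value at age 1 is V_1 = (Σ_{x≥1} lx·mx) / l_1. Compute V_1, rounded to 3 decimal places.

3.047

lx·mx for x ≥ 1: 0, 0.828, 0.7, 0.598, 0.342 → sum = 2.468
V_1 = 2.468 / l_1 = 2.468 / 0.81 = 3.046914… → 3.047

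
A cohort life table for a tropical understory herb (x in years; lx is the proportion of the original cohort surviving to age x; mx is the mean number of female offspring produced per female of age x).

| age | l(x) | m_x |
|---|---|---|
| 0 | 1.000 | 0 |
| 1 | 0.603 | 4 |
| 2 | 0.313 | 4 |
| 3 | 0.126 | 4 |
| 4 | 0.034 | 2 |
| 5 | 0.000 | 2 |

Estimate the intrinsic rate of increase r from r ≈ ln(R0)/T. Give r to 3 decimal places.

R0 = Σ lx·mx = 0 + 2.412 + 1.252 + 0.504 + 0.068 + 0 = 4.236
Σ x·lx·mx = 6.7; T = 6.7/4.236 = 1.58168…
r ≈ ln(R0)/T = ln(4.236)/1.58168… = 0.91271… → 0.913

0.913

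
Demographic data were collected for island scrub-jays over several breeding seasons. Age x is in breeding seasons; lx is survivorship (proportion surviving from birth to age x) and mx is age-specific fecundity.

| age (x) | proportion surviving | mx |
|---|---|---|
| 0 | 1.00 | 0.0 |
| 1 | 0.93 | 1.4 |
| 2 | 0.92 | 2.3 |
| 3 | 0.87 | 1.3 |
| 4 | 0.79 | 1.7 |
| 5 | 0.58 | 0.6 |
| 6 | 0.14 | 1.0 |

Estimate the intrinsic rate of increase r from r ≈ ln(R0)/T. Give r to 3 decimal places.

R0 = Σ lx·mx = 0 + 1.302 + 2.116 + 1.131 + 1.343 + 0.348 + 0.14 = 6.38
Σ x·lx·mx = 16.879; T = 16.879/6.38 = 2.64561…
r ≈ ln(R0)/T = ln(6.38)/2.64561… = 0.70047… → 0.700

0.700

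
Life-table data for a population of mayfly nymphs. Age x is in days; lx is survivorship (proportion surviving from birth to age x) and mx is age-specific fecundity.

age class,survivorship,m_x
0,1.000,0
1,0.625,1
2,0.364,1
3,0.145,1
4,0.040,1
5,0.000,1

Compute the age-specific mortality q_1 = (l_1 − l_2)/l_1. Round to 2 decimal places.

q_1 = (l_1 − l_2) / l_1 = (0.625 − 0.364) / 0.625
     = 0.261 / 0.625 = 0.4176 → 0.42

0.42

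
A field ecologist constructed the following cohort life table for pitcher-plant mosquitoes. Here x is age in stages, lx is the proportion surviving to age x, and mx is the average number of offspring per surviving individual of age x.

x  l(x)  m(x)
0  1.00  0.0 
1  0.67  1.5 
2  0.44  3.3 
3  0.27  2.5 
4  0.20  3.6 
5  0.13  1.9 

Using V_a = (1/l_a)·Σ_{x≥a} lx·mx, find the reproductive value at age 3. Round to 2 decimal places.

lx·mx for x ≥ 3: 0.675, 0.72, 0.247 → sum = 1.642
V_3 = 1.642 / l_3 = 1.642 / 0.27 = 6.081481… → 6.08

6.08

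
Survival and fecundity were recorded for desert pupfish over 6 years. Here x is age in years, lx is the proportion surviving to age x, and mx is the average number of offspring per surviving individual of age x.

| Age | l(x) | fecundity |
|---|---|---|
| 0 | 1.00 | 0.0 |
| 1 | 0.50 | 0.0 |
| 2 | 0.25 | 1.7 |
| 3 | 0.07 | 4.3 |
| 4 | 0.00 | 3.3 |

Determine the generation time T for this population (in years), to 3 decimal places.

2.415

lx·mx: 0, 0, 0.425, 0.301, 0 → R0 = 0.726
x·lx·mx: 0, 0, 0.85, 0.903, 0 → Σ = 1.753
T = 1.753 / 0.726 = 2.414601… → 2.415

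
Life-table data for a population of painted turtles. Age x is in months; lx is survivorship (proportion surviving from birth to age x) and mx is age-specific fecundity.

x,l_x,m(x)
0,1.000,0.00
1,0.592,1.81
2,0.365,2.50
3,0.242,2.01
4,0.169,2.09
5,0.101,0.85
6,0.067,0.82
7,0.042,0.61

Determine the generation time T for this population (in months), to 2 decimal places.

2.24

lx·mx: 0, 1.07152, 0.9125, 0.48642, 0.35321, 0.08585, 0.05494, 0.02562 → R0 = 2.99006
x·lx·mx: 0, 1.07152, 1.825, 1.45926, 1.41284, 0.42925, 0.32964, 0.17934 → Σ = 6.70685
T = 6.70685 / 2.99006 = 2.243049… → 2.24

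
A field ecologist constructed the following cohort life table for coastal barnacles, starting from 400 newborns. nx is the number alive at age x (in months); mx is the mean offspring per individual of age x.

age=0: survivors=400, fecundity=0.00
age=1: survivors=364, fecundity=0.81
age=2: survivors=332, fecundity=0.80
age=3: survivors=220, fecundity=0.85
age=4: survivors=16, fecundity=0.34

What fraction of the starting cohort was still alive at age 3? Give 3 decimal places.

l_3 = n_3/n_0 = 220/400 = 0.55 → 0.550

0.550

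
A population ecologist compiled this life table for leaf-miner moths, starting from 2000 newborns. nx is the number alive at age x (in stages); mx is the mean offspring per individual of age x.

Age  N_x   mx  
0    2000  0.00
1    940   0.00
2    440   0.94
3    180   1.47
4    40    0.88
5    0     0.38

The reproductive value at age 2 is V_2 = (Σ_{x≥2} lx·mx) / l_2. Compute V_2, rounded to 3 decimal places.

1.621

lx = nx/n0 = nx/2000: 1, 0.47, 0.22, 0.09, 0.02, 0
lx·mx for x ≥ 2: 0.2068, 0.1323, 0.0176, 0 → sum = 0.3567
V_2 = 0.3567 / l_2 = 0.3567 / 0.22 = 1.621364… → 1.621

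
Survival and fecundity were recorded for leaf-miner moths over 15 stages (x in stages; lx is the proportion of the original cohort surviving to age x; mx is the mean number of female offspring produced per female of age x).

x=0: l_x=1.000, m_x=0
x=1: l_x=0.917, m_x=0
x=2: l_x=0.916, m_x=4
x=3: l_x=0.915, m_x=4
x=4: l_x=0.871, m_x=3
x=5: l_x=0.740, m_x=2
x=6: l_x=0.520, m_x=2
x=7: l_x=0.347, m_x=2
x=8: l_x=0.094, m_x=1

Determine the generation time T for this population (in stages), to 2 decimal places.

3.62

lx·mx: 0, 0, 3.664, 3.66, 2.613, 1.48, 1.04, 0.694, 0.094 → R0 = 13.245
x·lx·mx: 0, 0, 7.328, 10.98, 10.452, 7.4, 6.24, 4.858, 0.752 → Σ = 48.01
T = 48.01 / 13.245 = 3.624764… → 3.62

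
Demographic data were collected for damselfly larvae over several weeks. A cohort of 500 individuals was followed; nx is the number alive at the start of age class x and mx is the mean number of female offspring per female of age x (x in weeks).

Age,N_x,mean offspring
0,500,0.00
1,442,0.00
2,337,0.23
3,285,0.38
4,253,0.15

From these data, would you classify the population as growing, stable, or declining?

declining

lx = nx/n0 = nx/500: 1, 0.884, 0.674, 0.57, 0.506
R0 = Σ lx·mx = 0 + 0 + 0.15502 + 0.2166 + 0.0759 = 0.44752
R0 < 1, so the population is declining.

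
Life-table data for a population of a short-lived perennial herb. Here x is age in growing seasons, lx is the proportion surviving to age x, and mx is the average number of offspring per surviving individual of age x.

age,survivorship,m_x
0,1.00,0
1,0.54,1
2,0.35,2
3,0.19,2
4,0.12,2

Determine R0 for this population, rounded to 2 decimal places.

1.86

lx·mx by age: 0, 0.54, 0.7, 0.38, 0.24
R0 = Σ lx·mx = 1.86 → 1.86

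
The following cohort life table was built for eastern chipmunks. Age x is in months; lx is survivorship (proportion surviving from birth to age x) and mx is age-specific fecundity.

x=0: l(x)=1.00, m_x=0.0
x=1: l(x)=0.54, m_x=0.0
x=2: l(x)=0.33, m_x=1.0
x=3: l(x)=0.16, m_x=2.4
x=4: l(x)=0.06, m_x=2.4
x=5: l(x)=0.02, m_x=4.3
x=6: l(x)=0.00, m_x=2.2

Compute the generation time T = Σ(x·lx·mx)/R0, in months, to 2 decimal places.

2.99

lx·mx: 0, 0, 0.33, 0.384, 0.144, 0.086, 0 → R0 = 0.944
x·lx·mx: 0, 0, 0.66, 1.152, 0.576, 0.43, 0 → Σ = 2.818
T = 2.818 / 0.944 = 2.985169… → 2.99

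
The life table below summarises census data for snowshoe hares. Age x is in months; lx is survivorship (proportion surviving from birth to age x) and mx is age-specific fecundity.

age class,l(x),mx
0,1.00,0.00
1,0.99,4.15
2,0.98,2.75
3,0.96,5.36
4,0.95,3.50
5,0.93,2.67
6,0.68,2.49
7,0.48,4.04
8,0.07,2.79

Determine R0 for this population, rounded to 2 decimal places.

lx·mx by age: 0, 4.1085, 2.695, 5.1456, 3.325, 2.4831, 1.6932, 1.9392, 0.1953
R0 = Σ lx·mx = 21.5849 → 21.58

21.58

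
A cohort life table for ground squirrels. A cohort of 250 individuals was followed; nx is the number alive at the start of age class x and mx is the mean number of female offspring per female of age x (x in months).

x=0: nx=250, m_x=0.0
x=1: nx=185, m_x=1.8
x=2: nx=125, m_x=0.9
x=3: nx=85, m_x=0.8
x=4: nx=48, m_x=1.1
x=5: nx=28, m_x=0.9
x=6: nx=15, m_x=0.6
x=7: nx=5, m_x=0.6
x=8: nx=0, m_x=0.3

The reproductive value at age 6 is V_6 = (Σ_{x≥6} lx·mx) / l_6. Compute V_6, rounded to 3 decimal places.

lx = nx/n0 = nx/250: 1, 0.74, 0.5, 0.34, 0.192, 0.112, 0.06, 0.02, 0
lx·mx for x ≥ 6: 0.036, 0.012, 0 → sum = 0.048
V_6 = 0.048 / l_6 = 0.048 / 0.06 = 0.8 → 0.800

0.800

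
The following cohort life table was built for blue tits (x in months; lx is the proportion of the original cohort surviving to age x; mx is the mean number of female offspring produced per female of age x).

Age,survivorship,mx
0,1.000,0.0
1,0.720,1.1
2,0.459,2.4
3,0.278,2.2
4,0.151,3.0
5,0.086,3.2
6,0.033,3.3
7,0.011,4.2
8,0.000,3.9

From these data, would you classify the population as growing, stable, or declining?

R0 = Σ lx·mx = 0 + 0.792 + 1.1016 + 0.6116 + 0.453 + 0.2752 + 0.1089 + 0.0462 + 0 = 3.3885
R0 > 1, so the population is growing.

growing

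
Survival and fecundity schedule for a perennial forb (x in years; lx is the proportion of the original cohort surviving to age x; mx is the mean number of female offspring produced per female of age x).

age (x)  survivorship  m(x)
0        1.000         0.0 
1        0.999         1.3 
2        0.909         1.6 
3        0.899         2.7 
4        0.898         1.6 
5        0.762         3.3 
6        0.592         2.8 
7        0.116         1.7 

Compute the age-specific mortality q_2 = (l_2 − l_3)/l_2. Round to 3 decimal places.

0.011

q_2 = (l_2 − l_3) / l_2 = (0.909 − 0.899) / 0.909
     = 0.01 / 0.909 = 0.011001… → 0.011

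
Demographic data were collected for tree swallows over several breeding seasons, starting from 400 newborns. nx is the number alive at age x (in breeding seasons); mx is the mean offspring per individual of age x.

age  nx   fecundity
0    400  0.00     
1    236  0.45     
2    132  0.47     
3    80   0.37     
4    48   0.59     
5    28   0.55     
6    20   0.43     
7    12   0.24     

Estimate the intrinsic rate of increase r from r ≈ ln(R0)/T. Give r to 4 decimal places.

-0.1994

lx = nx/n0 = nx/400: 1, 0.59, 0.33, 0.2, 0.12, 0.07, 0.05, 0.03
R0 = Σ lx·mx = 0 + 0.2655 + 0.1551 + 0.074 + 0.0708 + 0.0385 + 0.0215 + 0.0072 = 0.6326
Σ x·lx·mx = 1.4528; T = 1.4528/0.6326 = 2.29655…
r ≈ ln(R0)/T = ln(0.6326)/2.29655… = -0.199393… → -0.1994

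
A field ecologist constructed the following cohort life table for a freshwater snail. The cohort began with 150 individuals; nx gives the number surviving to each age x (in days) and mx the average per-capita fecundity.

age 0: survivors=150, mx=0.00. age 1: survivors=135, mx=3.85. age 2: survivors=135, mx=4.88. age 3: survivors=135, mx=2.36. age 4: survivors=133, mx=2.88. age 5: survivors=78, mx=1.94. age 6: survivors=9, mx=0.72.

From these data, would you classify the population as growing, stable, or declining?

growing

lx = nx/n0 = nx/150: 1, 0.9, 0.9, 0.9, 0.88667…, 0.52, 0.06
R0 = Σ lx·mx = 0 + 3.465 + 4.392 + 2.124 + 2.5536… + 1.0088 + 0.0432 = 13.5866…
R0 > 1, so the population is growing.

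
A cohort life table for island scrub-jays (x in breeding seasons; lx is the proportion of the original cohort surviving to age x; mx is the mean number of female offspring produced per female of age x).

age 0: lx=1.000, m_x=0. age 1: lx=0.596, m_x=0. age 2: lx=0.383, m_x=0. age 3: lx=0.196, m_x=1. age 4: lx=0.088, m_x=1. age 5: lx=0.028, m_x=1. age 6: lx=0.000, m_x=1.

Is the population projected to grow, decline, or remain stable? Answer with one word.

declining

R0 = Σ lx·mx = 0 + 0 + 0 + 0.196 + 0.088 + 0.028 + 0 = 0.312
R0 < 1, so the population is declining.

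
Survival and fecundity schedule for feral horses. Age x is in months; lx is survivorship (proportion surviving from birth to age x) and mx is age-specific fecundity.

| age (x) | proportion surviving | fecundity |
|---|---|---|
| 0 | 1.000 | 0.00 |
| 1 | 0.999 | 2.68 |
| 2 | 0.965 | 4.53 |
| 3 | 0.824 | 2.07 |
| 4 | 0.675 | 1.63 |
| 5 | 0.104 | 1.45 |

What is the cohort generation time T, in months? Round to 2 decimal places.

lx·mx: 0, 2.67732, 4.37145, 1.70568, 1.10025, 0.1508 → R0 = 10.0055
x·lx·mx: 0, 2.67732, 8.7429, 5.11704, 4.401, 0.754 → Σ = 21.69226
T = 21.69226 / 10.0055 = 2.168034… → 2.17

2.17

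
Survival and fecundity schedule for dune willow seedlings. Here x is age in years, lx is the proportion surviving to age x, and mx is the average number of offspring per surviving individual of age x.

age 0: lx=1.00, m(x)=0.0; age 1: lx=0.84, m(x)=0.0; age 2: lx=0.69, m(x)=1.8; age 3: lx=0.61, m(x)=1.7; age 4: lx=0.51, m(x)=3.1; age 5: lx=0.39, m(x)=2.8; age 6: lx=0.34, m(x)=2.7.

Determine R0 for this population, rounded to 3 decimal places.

lx·mx by age: 0, 0, 1.242, 1.037, 1.581, 1.092, 0.918
R0 = Σ lx·mx = 5.87 → 5.870

5.870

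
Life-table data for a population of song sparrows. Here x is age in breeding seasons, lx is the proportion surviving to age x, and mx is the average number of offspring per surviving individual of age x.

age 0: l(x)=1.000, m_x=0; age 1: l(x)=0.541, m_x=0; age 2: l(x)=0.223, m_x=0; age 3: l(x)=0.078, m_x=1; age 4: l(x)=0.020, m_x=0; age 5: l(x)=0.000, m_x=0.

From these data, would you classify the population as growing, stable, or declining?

R0 = Σ lx·mx = 0 + 0 + 0 + 0.078 + 0 + 0 = 0.078
R0 < 1, so the population is declining.

declining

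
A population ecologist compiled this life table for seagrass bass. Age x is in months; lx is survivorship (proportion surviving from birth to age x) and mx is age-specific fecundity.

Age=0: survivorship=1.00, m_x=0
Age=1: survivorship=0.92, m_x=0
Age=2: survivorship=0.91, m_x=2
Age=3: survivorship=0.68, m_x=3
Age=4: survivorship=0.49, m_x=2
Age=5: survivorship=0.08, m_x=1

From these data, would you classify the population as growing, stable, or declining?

growing

R0 = Σ lx·mx = 0 + 0 + 1.82 + 2.04 + 0.98 + 0.08 = 4.92
R0 > 1, so the population is growing.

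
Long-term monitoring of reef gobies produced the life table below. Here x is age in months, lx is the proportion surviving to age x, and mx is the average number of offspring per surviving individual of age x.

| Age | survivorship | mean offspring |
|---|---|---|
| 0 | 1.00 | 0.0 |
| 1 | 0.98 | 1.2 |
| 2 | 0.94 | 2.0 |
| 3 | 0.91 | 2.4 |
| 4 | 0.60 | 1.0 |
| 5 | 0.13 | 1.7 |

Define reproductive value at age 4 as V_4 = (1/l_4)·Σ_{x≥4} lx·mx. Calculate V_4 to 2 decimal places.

lx·mx for x ≥ 4: 0.6, 0.221 → sum = 0.821
V_4 = 0.821 / l_4 = 0.821 / 0.6 = 1.368333… → 1.37

1.37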